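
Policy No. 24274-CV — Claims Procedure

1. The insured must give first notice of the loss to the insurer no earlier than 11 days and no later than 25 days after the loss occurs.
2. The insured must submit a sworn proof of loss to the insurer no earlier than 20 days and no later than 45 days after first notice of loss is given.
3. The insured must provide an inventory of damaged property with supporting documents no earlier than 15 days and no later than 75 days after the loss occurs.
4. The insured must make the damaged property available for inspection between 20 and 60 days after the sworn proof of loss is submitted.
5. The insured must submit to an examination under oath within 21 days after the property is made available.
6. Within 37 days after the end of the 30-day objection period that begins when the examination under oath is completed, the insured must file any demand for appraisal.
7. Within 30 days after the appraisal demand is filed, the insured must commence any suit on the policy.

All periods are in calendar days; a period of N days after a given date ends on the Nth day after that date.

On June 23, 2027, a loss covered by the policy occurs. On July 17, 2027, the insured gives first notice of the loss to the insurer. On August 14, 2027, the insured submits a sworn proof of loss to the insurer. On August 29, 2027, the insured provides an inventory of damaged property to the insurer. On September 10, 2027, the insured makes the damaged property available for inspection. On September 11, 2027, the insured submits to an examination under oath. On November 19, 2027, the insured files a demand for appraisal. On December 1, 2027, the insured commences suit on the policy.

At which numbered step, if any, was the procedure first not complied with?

Step 6

Step 1 — 11 and 25 days from June 23, 2027 (when the loss occurs) are July 4, 2027 and July 18, 2027 respectively; done July 17, 2027, which is between those dates.
Step 2 — 20 and 45 days from July 17, 2027 (when first notice of loss is given) are August 6, 2027 and August 31, 2027 respectively; August 14, 2027 falls inside that range.
Step 3 — 15 and 75 days from June 23, 2027 (when the loss occurs) are July 8, 2027 and September 6, 2027 respectively; August 29, 2027 falls inside that range.
Step 4 — 20 and 60 days from August 14, 2027 (when the sworn proof of loss is submitted) are September 3, 2027 and October 13, 2027 respectively; done September 10, 2027 — within the window.
Step 5 — counting 21 days from September 10, 2027 (when the property is made available) gives a deadline of October 1, 2027; September 11, 2027 is within that limit.
Step 6 — counting 37 days from October 11, 2027 (end of the 30-day objection period, which began when the examination under oath is completed on September 11, 2027) gives a deadline of November 17, 2027; not done until November 19, 2027, 2 days after the deadline.
The analysis stops there.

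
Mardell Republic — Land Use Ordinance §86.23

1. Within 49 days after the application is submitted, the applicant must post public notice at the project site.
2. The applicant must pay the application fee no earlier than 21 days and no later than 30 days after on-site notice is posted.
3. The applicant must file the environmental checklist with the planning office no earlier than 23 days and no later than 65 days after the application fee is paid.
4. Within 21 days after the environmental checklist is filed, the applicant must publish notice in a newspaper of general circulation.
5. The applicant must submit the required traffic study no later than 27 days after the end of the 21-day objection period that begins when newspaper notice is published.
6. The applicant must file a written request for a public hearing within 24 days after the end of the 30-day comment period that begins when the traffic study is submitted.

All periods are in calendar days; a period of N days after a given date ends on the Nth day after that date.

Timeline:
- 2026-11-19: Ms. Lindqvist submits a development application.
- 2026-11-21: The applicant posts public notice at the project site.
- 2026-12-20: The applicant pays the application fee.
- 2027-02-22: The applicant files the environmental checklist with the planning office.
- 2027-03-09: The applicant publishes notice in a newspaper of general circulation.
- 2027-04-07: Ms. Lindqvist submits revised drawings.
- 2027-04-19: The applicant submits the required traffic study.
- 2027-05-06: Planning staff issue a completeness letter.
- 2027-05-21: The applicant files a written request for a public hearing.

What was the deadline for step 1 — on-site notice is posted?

Step 1 runs from 2026-11-19, when the application is submitted. 49 days after 2026-11-19 is 2027-01-07.

2027-01-07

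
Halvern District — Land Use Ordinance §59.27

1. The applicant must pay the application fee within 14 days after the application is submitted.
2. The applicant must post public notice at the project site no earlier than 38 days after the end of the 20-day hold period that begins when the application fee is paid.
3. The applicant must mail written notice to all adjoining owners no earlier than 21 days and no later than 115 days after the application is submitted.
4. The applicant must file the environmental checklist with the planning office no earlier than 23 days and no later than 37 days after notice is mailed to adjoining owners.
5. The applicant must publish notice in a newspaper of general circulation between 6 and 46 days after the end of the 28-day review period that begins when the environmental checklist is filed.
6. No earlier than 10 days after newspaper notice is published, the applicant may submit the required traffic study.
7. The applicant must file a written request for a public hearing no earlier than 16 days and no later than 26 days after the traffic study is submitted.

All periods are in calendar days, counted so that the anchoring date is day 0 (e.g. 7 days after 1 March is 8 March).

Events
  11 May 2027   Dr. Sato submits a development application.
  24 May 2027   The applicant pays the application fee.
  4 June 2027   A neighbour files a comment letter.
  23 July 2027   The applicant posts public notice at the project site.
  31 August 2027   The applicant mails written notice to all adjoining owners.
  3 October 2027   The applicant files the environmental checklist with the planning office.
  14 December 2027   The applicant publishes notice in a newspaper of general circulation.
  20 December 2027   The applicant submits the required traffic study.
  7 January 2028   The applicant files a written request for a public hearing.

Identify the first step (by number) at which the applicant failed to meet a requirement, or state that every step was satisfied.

Step 6

Step 1: 14 days after 11 May 2027 (when the application is submitted) is 25 May 2027; 24 May 2027 is within that limit.
Step 2: the earliest permitted date is 38 days after 13 June 2027 (end of the 20-day hold period, which began when the application fee is paid on 24 May 2027), i.e. 21 July 2027; 23 July 2027 is on or after that date.
Step 3: the window is 21–115 days after 11 May 2027 (when the application is submitted), so 1 June 2027 through 3 September 2027; 31 August 2027 falls inside that range.
Step 4: the window is 23–37 days after 31 August 2027 (when notice is mailed to adjoining owners), so 23 September 2027 through 7 October 2027; done 3 October 2027, which is between those dates.
Step 5: the window is 6–46 days after 31 October 2027 (end of the 28-day review period, which began when the environmental checklist is filed on 3 October 2027), so 6 November 2027 through 16 December 2027; done 14 December 2027, which is between those dates.
Step 6: the earliest permitted date is 10 days after 14 December 2027 (when newspaper notice is published), i.e. 24 December 2027; done 20 December 2027 — 4 days too early.
Later steps need not be reached.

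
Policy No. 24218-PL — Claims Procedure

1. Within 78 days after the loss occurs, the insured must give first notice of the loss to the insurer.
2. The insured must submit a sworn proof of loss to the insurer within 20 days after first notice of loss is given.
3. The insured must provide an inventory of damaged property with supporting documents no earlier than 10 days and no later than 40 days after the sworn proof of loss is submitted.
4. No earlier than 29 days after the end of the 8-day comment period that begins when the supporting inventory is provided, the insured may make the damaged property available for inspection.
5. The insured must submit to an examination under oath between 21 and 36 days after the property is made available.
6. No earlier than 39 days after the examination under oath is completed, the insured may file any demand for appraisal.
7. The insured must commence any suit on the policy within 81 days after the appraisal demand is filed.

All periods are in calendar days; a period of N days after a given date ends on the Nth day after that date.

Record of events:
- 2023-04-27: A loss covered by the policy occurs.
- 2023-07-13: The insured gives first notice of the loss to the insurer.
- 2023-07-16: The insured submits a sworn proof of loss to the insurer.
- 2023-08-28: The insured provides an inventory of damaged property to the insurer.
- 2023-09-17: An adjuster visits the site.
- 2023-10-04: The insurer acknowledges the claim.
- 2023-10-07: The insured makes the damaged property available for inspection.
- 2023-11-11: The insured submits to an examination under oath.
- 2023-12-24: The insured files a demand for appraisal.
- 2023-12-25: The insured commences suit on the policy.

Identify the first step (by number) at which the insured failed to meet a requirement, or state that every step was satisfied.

Step 1 — counting 78 days from 2023-04-27 (when the loss occurs) gives a deadline of 2023-07-14; done 2023-07-13 — timely.
Step 2 — counting 20 days from 2023-07-13 (when first notice of loss is given) gives a deadline of 2023-08-02; done 2023-07-16 — timely.
Step 3 — 10 and 40 days from 2023-07-16 (when the sworn proof of loss is submitted) are 2023-07-26 and 2023-08-25 respectively; done 2023-08-28 — 3 days after the window closed.

Step 3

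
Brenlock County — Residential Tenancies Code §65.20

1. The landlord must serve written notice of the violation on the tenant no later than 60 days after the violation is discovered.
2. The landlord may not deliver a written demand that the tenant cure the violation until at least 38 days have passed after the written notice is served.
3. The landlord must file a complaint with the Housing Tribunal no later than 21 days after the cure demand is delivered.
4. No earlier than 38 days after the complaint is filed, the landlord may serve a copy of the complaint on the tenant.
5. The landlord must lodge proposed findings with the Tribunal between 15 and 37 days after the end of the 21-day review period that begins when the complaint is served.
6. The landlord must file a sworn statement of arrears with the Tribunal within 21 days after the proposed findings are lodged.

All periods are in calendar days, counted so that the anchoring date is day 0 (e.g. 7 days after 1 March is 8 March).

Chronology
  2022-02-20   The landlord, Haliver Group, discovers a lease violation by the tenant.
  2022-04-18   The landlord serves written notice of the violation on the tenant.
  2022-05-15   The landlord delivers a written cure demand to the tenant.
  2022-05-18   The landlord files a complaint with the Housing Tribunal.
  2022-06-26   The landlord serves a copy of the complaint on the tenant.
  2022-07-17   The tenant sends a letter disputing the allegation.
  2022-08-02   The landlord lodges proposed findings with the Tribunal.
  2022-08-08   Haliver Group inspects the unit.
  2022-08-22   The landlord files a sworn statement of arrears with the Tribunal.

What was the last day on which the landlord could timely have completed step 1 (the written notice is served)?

2022-04-21

Step 1 runs from 2022-02-20, when the violation is discovered. 60 days after 2022-02-20 is 2022-04-21.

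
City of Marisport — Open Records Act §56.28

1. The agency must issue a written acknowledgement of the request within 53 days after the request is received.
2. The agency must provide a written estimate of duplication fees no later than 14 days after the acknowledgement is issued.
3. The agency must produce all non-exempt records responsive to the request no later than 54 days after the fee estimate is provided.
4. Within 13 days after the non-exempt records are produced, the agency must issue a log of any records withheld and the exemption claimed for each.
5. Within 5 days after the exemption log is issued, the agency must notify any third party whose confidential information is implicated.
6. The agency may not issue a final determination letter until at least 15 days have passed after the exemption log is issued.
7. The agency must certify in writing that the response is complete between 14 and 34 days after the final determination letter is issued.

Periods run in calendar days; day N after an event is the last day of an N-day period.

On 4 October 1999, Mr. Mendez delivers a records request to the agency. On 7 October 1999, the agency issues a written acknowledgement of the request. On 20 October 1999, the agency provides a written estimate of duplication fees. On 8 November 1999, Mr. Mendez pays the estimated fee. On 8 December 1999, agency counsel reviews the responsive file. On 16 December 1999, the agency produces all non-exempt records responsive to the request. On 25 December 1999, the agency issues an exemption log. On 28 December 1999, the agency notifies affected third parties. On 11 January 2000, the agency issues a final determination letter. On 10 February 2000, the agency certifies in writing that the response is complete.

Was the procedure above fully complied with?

Step 1 — counting 53 days from 4 October 1999 (when the request is received) gives a deadline of 26 November 1999; 7 October 1999 is within that limit.
Step 2 — counting 14 days from 7 October 1999 (when the acknowledgement is issued) gives a deadline of 21 October 1999; done 20 October 1999 — timely.
Step 3 — counting 54 days from 20 October 1999 (when the fee estimate is provided) gives a deadline of 13 December 1999; not done until 16 December 1999, 3 days after the deadline.

No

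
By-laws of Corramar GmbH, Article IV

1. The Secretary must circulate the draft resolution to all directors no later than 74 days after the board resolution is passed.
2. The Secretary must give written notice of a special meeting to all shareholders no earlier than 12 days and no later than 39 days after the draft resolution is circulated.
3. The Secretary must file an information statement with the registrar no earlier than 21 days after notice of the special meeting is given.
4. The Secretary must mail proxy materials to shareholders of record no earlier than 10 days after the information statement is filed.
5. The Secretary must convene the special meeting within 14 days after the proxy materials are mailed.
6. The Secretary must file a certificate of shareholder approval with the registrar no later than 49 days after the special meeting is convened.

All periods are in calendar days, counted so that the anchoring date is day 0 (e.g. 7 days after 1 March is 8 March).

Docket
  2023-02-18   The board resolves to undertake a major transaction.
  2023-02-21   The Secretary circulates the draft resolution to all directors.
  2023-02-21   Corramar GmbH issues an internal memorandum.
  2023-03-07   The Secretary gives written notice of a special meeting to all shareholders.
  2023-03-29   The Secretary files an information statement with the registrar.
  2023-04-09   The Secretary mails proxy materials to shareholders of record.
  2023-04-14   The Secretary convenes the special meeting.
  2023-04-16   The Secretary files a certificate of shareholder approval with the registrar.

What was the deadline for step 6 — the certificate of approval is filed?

2023-06-02

Step 6 runs from 2023-04-14, when the special meeting is convened. 49 days after 2023-04-14 is 2023-06-02.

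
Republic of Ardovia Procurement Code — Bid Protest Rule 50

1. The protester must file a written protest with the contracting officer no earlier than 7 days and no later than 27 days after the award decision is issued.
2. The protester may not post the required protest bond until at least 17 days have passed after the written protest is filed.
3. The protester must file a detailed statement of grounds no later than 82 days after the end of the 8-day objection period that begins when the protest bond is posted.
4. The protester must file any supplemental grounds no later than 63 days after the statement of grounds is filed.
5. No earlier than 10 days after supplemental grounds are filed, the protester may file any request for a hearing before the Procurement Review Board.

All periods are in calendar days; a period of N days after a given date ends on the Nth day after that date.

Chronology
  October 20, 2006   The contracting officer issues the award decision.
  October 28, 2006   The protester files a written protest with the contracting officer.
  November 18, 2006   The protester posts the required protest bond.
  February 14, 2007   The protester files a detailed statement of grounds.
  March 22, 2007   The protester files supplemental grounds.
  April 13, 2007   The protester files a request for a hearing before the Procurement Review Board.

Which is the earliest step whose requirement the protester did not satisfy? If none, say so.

None — every step was satisfied

Step 1: the window is 7–27 days after October 20, 2006 (when the award decision is issued), so October 27, 2006 through November 16, 2006; done October 28, 2006 — within the window.
Step 2: the earliest permitted date is 17 days after October 28, 2006 (when the written protest is filed), i.e. November 14, 2006; November 18, 2006 is on or after that date.
Step 3: 82 days after November 26, 2006 (end of the 8-day objection period, which began when the protest bond is posted on November 18, 2006) is February 16, 2007; completed February 14, 2007, before the deadline.
Step 4: 63 days after February 14, 2007 (when the statement of grounds is filed) is April 18, 2007; completed March 22, 2007, before the deadline.
Step 5: the earliest permitted date is 10 days after March 22, 2007 (when supplemental grounds are filed), i.e. April 1, 2007; done April 13, 2007 — permitted.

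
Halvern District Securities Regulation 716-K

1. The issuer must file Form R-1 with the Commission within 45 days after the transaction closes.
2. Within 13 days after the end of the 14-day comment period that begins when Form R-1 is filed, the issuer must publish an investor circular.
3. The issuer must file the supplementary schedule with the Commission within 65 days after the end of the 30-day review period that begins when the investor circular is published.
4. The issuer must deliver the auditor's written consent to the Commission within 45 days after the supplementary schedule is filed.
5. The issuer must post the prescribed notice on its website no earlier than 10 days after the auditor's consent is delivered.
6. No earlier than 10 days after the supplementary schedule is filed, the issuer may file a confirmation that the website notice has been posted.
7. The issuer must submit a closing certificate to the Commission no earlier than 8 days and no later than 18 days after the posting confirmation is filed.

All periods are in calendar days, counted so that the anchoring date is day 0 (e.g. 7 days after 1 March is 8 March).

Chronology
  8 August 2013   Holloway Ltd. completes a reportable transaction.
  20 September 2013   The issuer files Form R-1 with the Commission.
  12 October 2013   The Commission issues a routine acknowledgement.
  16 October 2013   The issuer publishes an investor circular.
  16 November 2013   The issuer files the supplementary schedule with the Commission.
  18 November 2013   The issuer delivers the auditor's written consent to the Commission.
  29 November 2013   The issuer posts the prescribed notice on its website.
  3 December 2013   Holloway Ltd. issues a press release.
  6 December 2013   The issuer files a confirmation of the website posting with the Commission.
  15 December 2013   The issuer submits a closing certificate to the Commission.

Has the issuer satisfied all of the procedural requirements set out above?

Yes

Step 1 — counting 45 days from 8 August 2013 (when the transaction closes) gives a deadline of 22 September 2013; completed 20 September 2013, before the deadline.
Step 2 — counting 13 days from 4 October 2013 (end of the 14-day comment period, which began when Form R-1 is filed on 20 September 2013) gives a deadline of 17 October 2013; 16 October 2013 is within that limit.
Step 3 — counting 65 days from 15 November 2013 (end of the 30-day review period, which began when the investor circular is published on 16 October 2013) gives a deadline of 19 January 2014; done 16 November 2013 — timely.
Step 4 — counting 45 days from 16 November 2013 (when the supplementary schedule is filed) gives a deadline of 31 December 2013; completed 18 November 2013, before the deadline.
Step 5 — must wait 10 days from 18 November 2013 (when the auditor's consent is delivered), so not before 28 November 2013; 29 November 2013 is on or after that date.
Step 6 — must wait 10 days from 16 November 2013 (when the supplementary schedule is filed), so not before 26 November 2013; 6 December 2013 is on or after that date.
Step 7 — 8 and 18 days from 6 December 2013 (when the posting confirmation is filed) are 14 December 2013 and 24 December 2013 respectively; done 15 December 2013 — within the window.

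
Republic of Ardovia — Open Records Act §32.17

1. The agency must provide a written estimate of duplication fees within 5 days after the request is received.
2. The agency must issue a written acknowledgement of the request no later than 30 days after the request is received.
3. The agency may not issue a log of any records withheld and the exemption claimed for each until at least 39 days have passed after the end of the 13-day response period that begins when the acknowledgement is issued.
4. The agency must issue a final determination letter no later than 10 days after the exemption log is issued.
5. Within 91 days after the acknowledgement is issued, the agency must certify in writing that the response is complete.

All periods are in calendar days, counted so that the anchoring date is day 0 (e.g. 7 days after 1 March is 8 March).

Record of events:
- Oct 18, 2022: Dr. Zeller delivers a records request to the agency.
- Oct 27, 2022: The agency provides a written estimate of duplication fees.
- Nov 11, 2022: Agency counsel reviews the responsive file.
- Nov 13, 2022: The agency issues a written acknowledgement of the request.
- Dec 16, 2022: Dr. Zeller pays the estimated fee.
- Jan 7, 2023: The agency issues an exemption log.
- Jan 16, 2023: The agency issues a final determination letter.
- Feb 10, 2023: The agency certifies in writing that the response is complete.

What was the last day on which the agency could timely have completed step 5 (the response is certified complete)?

Step 5 runs from Nov 13, 2022, when the acknowledgement is issued. 91 days after Nov 13, 2022 is Feb 12, 2023.

Feb 12, 2023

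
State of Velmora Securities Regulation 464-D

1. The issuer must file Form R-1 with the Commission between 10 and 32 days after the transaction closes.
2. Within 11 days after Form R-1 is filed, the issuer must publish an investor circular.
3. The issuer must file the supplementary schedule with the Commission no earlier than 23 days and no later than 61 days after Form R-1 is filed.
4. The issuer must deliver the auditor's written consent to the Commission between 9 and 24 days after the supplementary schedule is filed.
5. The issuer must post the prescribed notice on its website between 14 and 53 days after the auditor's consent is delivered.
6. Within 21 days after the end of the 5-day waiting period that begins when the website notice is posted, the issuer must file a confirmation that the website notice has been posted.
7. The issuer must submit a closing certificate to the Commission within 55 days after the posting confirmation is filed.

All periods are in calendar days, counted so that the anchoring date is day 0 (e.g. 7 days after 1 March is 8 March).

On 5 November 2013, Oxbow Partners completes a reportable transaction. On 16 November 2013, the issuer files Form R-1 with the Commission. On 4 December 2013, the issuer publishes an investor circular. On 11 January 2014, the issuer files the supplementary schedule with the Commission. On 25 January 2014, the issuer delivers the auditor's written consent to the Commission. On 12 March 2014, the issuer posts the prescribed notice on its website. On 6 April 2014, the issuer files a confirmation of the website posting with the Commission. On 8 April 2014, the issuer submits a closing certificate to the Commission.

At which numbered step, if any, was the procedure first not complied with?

Step 2

(1) the permitted window runs from 5 November 2013 + 10 = 15 November 2013 to 5 November 2013 + 32 = 7 December 2013; done 16 November 2013 — within the window.
(2) due by 16 November 2013 + 11 days = 27 November 2013; not done until 4 December 2013, 7 days after the deadline.
The analysis stops there.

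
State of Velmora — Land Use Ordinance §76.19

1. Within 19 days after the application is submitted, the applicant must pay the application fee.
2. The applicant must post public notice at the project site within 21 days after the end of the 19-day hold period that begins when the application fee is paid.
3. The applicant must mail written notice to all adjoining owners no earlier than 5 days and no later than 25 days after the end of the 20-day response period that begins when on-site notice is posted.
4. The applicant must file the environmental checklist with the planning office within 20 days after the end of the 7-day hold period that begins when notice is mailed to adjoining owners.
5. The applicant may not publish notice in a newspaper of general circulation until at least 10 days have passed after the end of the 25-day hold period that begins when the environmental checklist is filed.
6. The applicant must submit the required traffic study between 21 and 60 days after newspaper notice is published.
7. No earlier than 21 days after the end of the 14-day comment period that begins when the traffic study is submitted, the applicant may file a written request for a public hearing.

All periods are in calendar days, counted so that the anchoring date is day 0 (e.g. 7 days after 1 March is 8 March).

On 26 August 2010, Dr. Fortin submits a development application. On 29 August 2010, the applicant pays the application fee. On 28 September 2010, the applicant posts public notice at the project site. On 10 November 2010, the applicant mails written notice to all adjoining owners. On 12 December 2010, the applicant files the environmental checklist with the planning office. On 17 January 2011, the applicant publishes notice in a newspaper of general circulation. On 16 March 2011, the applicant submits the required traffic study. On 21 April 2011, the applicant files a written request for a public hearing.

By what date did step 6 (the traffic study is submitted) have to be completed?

18 March 2011

Step 6 runs from 17 January 2011, when newspaper notice is published. The window is 21–60 days after 17 January 2011; it closes on 18 March 2011.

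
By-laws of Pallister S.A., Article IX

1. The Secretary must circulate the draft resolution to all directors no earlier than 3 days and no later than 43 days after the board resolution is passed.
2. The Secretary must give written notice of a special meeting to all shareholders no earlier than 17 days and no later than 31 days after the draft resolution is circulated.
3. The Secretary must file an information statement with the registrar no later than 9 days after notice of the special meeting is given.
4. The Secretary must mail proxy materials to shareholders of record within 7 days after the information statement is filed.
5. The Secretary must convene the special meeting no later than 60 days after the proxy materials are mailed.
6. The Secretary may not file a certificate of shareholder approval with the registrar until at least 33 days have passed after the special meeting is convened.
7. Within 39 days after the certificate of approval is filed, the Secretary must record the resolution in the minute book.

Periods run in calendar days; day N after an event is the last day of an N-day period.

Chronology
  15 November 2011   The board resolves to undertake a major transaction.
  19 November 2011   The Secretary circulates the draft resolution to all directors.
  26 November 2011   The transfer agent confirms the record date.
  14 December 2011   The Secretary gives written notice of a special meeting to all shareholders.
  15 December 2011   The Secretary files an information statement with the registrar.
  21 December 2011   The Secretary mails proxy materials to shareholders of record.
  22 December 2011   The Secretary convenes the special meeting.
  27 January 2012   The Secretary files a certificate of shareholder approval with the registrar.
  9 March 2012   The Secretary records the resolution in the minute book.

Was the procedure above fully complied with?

No

Step 1: the window is 3–43 days after 15 November 2011 (when the board resolution is passed), so 18 November 2011 through 28 December 2011; 19 November 2011 falls inside that range.
Step 2: the window is 17–31 days after 19 November 2011 (when the draft resolution is circulated), so 6 December 2011 through 20 December 2011; done 14 December 2011, which is between those dates.
Step 3: 9 days after 14 December 2011 (when notice of the special meeting is given) is 23 December 2011; completed 15 December 2011, before the deadline.
Step 4: 7 days after 15 December 2011 (when the information statement is filed) is 22 December 2011; done 21 December 2011 — timely.
Step 5: 60 days after 21 December 2011 (when the proxy materials are mailed) is 19 February 2012; done 22 December 2011 — timely.
Step 6: the earliest permitted date is 33 days after 22 December 2011 (when the special meeting is convened), i.e. 24 January 2012; done 27 January 2012, after the minimum wait.
Step 7: 39 days after 27 January 2012 (when the certificate of approval is filed) is 6 March 2012; not done until 9 March 2012, 3 days after the deadline.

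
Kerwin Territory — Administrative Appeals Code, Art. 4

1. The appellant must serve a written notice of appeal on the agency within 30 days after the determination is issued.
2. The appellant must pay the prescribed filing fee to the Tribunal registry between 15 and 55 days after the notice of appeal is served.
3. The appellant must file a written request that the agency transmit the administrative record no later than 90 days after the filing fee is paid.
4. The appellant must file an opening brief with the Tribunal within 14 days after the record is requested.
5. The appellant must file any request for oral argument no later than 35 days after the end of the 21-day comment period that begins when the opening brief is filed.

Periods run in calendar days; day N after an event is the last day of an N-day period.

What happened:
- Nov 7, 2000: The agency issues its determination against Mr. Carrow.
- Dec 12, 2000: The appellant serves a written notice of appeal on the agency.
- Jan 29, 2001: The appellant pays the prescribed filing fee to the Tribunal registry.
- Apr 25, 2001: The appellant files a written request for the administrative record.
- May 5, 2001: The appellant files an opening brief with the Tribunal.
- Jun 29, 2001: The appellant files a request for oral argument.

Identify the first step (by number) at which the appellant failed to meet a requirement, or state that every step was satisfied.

Step 1

Step 1: 30 days after Nov 7, 2000 (when the determination is issued) is Dec 7, 2000; Dec 12, 2000 misses that deadline by 5 days.
The analysis stops there.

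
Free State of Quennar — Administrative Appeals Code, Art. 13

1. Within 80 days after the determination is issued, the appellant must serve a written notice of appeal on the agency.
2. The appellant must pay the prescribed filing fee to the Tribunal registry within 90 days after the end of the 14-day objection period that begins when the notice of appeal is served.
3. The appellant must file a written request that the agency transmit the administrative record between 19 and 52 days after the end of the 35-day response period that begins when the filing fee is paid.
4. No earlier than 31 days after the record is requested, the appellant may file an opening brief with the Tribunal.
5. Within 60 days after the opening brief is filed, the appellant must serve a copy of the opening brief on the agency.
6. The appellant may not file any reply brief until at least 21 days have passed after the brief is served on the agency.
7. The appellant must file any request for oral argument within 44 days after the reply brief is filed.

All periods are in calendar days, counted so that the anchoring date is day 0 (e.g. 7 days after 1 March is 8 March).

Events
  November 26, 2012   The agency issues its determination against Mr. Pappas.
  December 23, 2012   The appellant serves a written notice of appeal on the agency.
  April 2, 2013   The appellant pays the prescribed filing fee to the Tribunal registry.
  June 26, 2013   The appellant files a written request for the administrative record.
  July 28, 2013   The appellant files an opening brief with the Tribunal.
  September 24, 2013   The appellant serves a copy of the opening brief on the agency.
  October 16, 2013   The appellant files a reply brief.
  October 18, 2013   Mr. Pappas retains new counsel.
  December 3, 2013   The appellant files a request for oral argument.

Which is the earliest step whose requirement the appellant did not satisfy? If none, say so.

Step 7

Step 1 — counting 80 days from November 26, 2012 (when the determination is issued) gives a deadline of February 14, 2013; done December 23, 2012 — timely.
Step 2 — counting 90 days from January 6, 2013 (end of the 14-day objection period, which began when the notice of appeal is served on December 23, 2012) gives a deadline of April 6, 2013; completed April 2, 2013, before the deadline.
Step 3 — 19 and 52 days from May 7, 2013 (end of the 35-day response period, which began when the filing fee is paid on April 2, 2013) are May 26, 2013 and June 28, 2013 respectively; done June 26, 2013 — within the window.
Step 4 — must wait 31 days from June 26, 2013 (when the record is requested), so not before July 27, 2013; July 28, 2013 is on or after that date.
Step 5 — counting 60 days from July 28, 2013 (when the opening brief is filed) gives a deadline of September 26, 2013; September 24, 2013 is within that limit.
Step 6 — must wait 21 days from September 24, 2013 (when the brief is served on the agency), so not before October 15, 2013; done October 16, 2013 — permitted.
Step 7 — counting 44 days from October 16, 2013 (when the reply brief is filed) gives a deadline of November 29, 2013; December 3, 2013 misses that deadline by 4 days.
The analysis stops there.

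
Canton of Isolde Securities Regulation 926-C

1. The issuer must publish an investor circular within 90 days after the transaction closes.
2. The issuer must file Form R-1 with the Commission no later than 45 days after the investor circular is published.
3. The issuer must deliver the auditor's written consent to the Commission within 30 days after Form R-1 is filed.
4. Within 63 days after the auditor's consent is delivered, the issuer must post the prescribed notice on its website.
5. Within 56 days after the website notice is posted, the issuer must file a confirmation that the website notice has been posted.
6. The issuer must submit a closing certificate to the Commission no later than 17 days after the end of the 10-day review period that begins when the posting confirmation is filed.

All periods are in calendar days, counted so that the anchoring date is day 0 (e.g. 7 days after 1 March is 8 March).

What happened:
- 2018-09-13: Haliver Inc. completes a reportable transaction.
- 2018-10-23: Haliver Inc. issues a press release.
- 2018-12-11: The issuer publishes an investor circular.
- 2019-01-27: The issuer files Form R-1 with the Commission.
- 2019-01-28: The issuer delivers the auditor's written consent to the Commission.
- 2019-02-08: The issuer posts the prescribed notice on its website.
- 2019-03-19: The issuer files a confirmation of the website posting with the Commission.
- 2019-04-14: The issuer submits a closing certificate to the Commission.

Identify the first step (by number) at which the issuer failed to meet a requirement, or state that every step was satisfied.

Step 2

Step 1 — counting 90 days from 2018-09-13 (when the transaction closes) gives a deadline of 2018-12-12; done 2018-12-11 — timely.
Step 2 — counting 45 days from 2018-12-11 (when the investor circular is published) gives a deadline of 2019-01-25; done 2019-01-27 — 2 days late.
No need to go further; step 2 was not satisfied.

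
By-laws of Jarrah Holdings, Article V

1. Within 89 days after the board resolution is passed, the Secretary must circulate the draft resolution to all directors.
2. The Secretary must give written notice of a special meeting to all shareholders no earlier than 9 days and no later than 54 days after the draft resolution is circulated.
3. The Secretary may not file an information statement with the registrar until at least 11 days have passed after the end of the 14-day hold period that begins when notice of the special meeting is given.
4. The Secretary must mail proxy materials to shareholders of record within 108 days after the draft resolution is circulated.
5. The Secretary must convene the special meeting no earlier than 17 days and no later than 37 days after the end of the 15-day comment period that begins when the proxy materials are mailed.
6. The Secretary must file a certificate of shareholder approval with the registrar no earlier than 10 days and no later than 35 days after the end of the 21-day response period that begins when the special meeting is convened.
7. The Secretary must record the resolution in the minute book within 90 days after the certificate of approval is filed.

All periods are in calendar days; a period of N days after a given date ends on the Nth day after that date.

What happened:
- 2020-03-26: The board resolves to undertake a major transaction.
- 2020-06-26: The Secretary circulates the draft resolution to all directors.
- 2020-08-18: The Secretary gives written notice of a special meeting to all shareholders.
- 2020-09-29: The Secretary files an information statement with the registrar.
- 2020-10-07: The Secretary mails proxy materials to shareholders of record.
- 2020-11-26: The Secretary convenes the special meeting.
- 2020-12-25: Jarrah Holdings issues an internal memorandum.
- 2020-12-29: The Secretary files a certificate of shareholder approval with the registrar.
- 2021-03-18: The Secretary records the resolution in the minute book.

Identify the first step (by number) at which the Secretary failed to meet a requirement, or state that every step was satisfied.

(1) due by 2020-03-26 + 89 days = 2020-06-23; done 2020-06-26 — 3 days late.

Step 1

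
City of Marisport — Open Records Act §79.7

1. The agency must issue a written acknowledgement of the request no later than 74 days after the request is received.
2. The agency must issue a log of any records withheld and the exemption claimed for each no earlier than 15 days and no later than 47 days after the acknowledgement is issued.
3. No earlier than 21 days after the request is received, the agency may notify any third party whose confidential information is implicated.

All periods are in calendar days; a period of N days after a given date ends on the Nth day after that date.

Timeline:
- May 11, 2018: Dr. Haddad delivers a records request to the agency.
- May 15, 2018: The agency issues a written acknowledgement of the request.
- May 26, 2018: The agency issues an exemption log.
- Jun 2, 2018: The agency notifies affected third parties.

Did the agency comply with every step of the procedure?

Step 1 — counting 74 days from May 11, 2018 (when the request is received) gives a deadline of Jul 24, 2018; completed May 15, 2018, before the deadline.
Step 2 — 15 and 47 days from May 15, 2018 (when the acknowledgement is issued) are May 30, 2018 and Jul 1, 2018 respectively; done May 26, 2018 — 4 days before the window opened.
The procedure was therefore not followed at step 2.

No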